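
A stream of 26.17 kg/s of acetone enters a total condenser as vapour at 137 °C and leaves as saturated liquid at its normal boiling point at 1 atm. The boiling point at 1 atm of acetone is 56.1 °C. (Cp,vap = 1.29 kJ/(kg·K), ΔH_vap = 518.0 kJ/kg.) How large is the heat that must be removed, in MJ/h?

Q_c = 58600 MJ/h

vapour 137→56.1 °C: -104.36 kJ/kg
condensation at 56.1 °C: -518 kJ/kg
Δh = -104.36 + -518 = -622.36 kJ/kg
Q = ṁ·Δh = 26.17 kg/s × -622.36 kJ/kg = -16287 kJ/s
|Q| = 16287 kW = 58634 MJ/h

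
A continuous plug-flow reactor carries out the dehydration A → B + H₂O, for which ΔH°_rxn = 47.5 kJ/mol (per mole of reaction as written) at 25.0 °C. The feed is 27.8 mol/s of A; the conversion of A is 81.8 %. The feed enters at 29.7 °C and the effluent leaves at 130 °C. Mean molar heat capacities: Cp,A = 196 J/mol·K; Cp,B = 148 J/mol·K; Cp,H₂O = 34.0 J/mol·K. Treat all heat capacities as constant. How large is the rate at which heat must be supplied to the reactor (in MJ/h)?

Extent of reaction ξ = 0.818 × 27.8 = 22.74 mol/s
Reaction term: ξ·ΔH°_rxn = 22.74 × 47.5 = 1080.2 kJ/s
Sensible, feed 29.7→25 °C: -25.609 kJ/s
Outlet flows (mol/s): A 5.0596, B 22.74, H₂O 22.74
Sensible, products 25→130 °C: 538.7 kJ/s
Q = ΔH = 1593.3 kJ/s = 1593.3 kW
Heat supplied = 5735.7 MJ/h

Q_in = 5740 MJ/h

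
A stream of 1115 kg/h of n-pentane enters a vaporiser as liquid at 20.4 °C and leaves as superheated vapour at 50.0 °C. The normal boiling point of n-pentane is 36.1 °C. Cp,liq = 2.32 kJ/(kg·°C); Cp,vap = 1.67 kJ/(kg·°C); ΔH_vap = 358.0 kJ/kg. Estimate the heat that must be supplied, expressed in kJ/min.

liquid 20.4→36.1 °C: 36.424 kJ/kg
vaporisation at 36.1 °C: 358 kJ/kg
vapour 36.1→50.0 °C: 23.213 kJ/kg
Δh = 36.424 + 358 + 23.213 = 417.64 kJ/kg
Q = ṁ·Δh = 1115 kg/h × 417.64 kJ/kg = 465670 kJ/h
|Q| = 129.35 kW = 7761.1 kJ/min

Q = 7760 kJ/min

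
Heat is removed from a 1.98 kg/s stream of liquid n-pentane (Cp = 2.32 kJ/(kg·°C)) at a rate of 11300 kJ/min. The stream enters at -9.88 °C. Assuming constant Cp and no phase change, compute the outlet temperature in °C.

Q = 11300 kJ/min = 188.33 kJ/s
ΔT = Q/(ṁ·Cp) = 188.33/(1.98×2.32) = 40.999 K
T_out = -9.88 − 40.999 = -50.879 °C

T_out = -50.9 °C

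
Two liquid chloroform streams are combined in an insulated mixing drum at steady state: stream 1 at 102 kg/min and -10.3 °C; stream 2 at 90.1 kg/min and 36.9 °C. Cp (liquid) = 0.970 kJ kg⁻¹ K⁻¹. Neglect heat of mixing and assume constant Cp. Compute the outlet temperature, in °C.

T_out = 11.8 °C

Adiabatic, steady state ⇒ Σ ṁᵢCp,ᵢ(T_out − Tᵢ) = 0
T_out = Σ ṁᵢCp,ᵢTᵢ / Σ ṁᵢCp,ᵢ
      = 2205.9 / 186.34 = 11.838 °C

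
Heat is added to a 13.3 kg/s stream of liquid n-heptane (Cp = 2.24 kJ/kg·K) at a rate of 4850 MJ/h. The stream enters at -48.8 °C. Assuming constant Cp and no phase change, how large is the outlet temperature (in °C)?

Q = 4850 MJ/h = 1347.2 kJ/s
ΔT = Q/(ṁ·Cp) = 1347.2/(13.3×2.24) = 45.221 K
T_out = -48.8 + 45.221 = -3.5791 °C

T_out = -3.58 °C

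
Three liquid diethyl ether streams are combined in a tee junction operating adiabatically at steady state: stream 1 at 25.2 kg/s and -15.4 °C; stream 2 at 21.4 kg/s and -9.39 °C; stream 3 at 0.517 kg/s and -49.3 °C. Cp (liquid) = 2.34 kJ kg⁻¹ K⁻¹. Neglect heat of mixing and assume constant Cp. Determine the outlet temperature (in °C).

T_out = -13.0 °C

No heat crosses the boundary, so H_out = H_in.
Σ ṁᵢCp,ᵢTᵢ = 25.2×2.34×-15.4 + 21.4×2.34×-9.39 + 0.517×2.34×-49.3 = -1438
Σ ṁᵢCp,ᵢ = 25.2×2.34 + 21.4×2.34 + 0.517×2.34 = 110.25
T_out = -1438 / 110.25 = -13.042 °C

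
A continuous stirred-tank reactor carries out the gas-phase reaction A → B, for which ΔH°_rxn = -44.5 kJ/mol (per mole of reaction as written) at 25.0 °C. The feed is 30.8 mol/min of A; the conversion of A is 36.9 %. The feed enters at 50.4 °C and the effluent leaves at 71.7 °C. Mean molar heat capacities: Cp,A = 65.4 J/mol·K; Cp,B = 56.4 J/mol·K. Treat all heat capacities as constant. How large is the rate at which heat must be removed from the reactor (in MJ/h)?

Q_out = 28.1 MJ/h

Extent of reaction ξ = 0.369 × 30.8 = 11.365 mol/min
Reaction term: ξ·ΔH°_rxn = 11.365 × -44.5 = -505.75 kJ/min
Sensible, feed 50.4→25 °C: -51.164 kJ/min
Outlet flows (mol/min): A 19.435, B 11.365
Sensible, products 25→71.7 °C: 89.292 kJ/min
Q = ΔH = -467.62 kJ/min = -7.7937 kW
Heat removed = 28.057 MJ/h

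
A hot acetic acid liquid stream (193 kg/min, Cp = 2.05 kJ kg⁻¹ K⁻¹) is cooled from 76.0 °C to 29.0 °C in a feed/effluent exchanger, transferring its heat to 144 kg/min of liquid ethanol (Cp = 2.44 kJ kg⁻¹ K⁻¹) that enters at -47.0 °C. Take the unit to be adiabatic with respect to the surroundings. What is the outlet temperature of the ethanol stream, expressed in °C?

T_c,out = 5.92 °C

Heat released by hot stream: Q = 193 × 2.05 × (76.0 − 29.0) = 18596 kJ/min
Energy balance on cold side (adiabatic exchanger): Q = ṁ_c·Cp_c·(T_c,out − T_c,in)
T_c,out = -47.0 + 18596/(144 × 2.44) = 5.9245 °C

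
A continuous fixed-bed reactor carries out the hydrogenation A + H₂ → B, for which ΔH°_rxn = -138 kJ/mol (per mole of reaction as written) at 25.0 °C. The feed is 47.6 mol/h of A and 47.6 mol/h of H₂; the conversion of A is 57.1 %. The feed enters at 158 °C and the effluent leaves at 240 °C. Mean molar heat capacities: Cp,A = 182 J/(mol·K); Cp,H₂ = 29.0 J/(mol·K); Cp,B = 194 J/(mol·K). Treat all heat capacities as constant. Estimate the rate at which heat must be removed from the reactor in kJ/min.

Extent of reaction ξ = 0.571 × 47.6 = 27.18 mol/h
Reaction term: ξ·ΔH°_rxn = 27.18 × -138 = -3750.8 kJ/h
Sensible, feed 158→25 °C: -1335.8 kJ/h
Outlet flows (mol/h): A 20.42, H₂ 20.42, B 27.18
Sensible, products 25→240 °C: 2060 kJ/h
Q = ΔH = -3026.6 kJ/h = -0.84071 kW
Heat removed = 50.443 kJ/min

Q_out = 50.4 kJ/min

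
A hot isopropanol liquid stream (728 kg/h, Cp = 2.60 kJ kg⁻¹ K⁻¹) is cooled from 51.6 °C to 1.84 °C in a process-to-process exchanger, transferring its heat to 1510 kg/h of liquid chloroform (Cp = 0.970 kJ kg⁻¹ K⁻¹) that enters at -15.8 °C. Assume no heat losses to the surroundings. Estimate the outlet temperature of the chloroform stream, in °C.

Heat released by hot stream: Q = 728 × 2.60 × (51.6 − 1.84) = 94186 kJ/h
Energy balance on cold side (adiabatic exchanger): Q = ṁ_c·Cp_c·(T_c,out − T_c,in)
T_c,out = -15.8 + 94186/(1510 × 0.970) = 48.504 °C

T_c,out = 48.5 °C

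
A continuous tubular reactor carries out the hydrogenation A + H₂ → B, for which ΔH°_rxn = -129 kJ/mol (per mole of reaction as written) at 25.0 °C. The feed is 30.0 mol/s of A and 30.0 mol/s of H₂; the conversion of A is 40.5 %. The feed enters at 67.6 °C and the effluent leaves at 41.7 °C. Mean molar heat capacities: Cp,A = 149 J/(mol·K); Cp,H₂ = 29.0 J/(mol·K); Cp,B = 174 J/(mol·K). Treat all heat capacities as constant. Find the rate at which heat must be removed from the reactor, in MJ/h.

Extent of reaction ξ = 0.405 × 30.0 = 12.15 mol/s
Reaction term: ξ·ΔH°_rxn = 12.15 × -129 = -1567.4 kJ/s
Sensible, feed 67.6→25 °C: -227.48 kJ/s
Outlet flows (mol/s): A 17.85, H₂ 17.85, B 12.15
Sensible, products 25→41.7 °C: 88.366 kJ/s
Q = ΔH = -1706.5 kJ/s = -1706.5 kW
Heat removed = 6143.3 MJ/h

Q_out = 6140 MJ/h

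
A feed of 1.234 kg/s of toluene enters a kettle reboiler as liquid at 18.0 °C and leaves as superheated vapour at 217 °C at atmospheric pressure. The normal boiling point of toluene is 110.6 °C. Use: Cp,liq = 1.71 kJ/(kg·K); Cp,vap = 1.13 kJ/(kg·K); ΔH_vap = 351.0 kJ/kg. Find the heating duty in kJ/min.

Q = 46600 kJ/min

liquid 18.0→110.6 °C: 158.35 kJ/kg
vaporisation at 110.6 °C: 351 kJ/kg
vapour 110.6→217 °C: 120.23 kJ/kg
Δh = 158.35 + 351 + 120.23 = 629.58 kJ/kg
Q = ṁ·Δh = 1.234 kg/s × 629.58 kJ/kg = 776.9 kJ/s
|Q| = 776.9 kW = 46614 kJ/min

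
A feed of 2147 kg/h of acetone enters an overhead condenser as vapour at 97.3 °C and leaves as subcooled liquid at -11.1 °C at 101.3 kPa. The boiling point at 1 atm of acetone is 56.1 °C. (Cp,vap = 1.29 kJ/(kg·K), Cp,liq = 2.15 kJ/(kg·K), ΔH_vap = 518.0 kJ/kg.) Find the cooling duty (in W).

vapour 97.3→56.1 °C: -53.148 kJ/kg
condensation at 56.1 °C: -518 kJ/kg
liquid 56.1→-11.1 °C: -144.48 kJ/kg
Δh = -53.148 + -518 + -144.48 = -715.63 kJ/kg
Q = ṁ·Δh = 2147 kg/h × -715.63 kJ/kg = -1.5365e+06 kJ/h
|Q| = 426.79 kW = 426790 W

Q_c = 427000 W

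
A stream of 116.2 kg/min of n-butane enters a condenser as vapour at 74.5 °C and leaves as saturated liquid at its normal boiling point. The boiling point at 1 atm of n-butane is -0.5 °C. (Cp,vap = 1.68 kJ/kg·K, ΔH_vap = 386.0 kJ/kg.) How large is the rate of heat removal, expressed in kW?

Q_c = 992 kW

vapour 74.5→-0.5 °C: -126 kJ/kg
condensation at -0.5 °C: -386 kJ/kg
Δh = -126 + -386 = -512 kJ/kg
Q = ṁ·Δh = 116.2 kg/min × -512 kJ/kg = -59494 kJ/min
|Q| = 991.57 kW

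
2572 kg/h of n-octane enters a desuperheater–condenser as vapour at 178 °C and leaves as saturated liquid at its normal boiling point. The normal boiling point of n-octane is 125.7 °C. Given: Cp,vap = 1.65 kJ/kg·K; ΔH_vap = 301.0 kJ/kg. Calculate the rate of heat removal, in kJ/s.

Q_c = 277 kJ/s

vapour 178→125.7 °C: -86.295 kJ/kg
condensation at 125.7 °C: -301 kJ/kg
Δh = -86.295 + -301 = -387.29 kJ/kg
Q = ṁ·Δh = 2572 kg/h × -387.29 kJ/kg = -996120 kJ/h
|Q| = 276.7 kW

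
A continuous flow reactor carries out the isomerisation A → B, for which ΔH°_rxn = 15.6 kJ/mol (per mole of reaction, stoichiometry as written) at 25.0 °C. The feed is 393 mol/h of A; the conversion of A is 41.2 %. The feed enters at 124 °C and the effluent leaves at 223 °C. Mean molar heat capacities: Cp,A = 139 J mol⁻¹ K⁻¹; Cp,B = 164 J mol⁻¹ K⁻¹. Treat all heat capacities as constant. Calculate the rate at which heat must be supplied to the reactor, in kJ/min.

Extent of reaction ξ = 0.412 × 393 = 161.92 mol/h
Reaction term: ξ·ΔH°_rxn = 161.92 × 15.6 = 2525.9 kJ/h
Sensible, feed 124→25 °C: -5408.1 kJ/h
Outlet flows (mol/h): A 231.08, B 161.92
Sensible, products 25→223 °C: 11618 kJ/h
Q = ΔH = 8735.4 kJ/h = 2.4265 kW
Heat supplied = 145.59 kJ/min

Q_in = 146 kJ/min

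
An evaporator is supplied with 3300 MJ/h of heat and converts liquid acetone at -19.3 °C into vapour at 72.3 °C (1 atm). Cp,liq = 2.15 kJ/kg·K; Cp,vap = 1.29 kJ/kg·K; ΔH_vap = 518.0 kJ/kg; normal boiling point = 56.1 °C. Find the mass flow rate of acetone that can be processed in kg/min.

Δh = 2.15×(56.1−-19.3) + 518.0 + 1.29×(72.3−56.1) = 701.01 kJ/kg
Q = 3300 MJ/h = 916.67 kJ/s = 55000 kJ/min
ṁ = Q/Δh = 55000 / 701.01 = 78.458 kg/min

ṁ = 78.5 kg/min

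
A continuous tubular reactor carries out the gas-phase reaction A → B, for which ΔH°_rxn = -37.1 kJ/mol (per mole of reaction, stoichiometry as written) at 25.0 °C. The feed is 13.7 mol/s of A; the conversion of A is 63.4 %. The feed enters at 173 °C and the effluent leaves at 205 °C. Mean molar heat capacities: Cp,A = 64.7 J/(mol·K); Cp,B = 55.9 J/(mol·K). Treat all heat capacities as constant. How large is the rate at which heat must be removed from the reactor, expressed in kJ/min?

Extent of reaction ξ = 0.634 × 13.7 = 8.6858 mol/s
Reaction term: ξ·ΔH°_rxn = 8.6858 × -37.1 = -322.24 kJ/s
Sensible, feed 173→25 °C: -131.19 kJ/s
Outlet flows (mol/s): A 5.0142, B 8.6858
Sensible, products 25→205 °C: 145.79 kJ/s
Q = ΔH = -307.64 kJ/s = -307.64 kW
Heat removed = 18458 kJ/min

Q_out = 18500 kJ/min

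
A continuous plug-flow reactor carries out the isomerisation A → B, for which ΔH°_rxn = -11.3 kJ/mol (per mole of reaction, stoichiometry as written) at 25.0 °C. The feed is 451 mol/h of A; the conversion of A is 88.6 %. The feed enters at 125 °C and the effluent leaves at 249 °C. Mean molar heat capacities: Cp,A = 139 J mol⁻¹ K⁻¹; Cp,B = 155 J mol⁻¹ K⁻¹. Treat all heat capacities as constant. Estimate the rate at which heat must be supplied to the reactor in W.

Extent of reaction ξ = 0.886 × 451 = 399.59 mol/h
Reaction term: ξ·ΔH°_rxn = 399.59 × -11.3 = -4515.3 kJ/h
Sensible, feed 125→25 °C: -6268.9 kJ/h
Outlet flows (mol/h): A 51.414, B 399.59
Sensible, products 25→249 °C: 15474 kJ/h
Q = ΔH = 4690.2 kJ/h = 1.3028 kW
Heat supplied = 1302.8 W

Q_in = 1300 W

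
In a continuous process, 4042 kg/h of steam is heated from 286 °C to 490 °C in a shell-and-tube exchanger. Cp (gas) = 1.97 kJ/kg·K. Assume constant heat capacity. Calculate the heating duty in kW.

Q = 451 kW

Q = ṁ·Cp·ΔT = 4042 × 1.97 × (490 − 286) = 1.6244e+06 kJ/h
Converting: 1.6244e+06 / 3600 s = 451.22 kW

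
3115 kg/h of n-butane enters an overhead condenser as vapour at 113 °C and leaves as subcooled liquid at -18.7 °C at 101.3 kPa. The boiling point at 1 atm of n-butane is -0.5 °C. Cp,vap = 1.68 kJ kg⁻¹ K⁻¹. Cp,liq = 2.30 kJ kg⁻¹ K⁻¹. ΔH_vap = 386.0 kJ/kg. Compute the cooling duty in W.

vapour 113→-0.5 °C: -190.68 kJ/kg
condensation at -0.5 °C: -386 kJ/kg
liquid -0.5→-18.7 °C: -41.86 kJ/kg
Δh = -190.68 + -386 + -41.86 = -618.54 kJ/kg
Q = ṁ·Δh = 3115 kg/h × -618.54 kJ/kg = -1.9268e+06 kJ/h
|Q| = 535.21 kW = 535210 W

Q_c = 535000 W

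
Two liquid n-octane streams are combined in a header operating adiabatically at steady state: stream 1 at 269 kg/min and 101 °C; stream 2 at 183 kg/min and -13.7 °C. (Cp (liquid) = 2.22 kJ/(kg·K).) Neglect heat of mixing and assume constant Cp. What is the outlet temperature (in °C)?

T_out = 54.6 °C

Adiabatic, steady state ⇒ Σ ṁᵢCp,ᵢ(T_out − Tᵢ) = 0
T_out = Σ ṁᵢCp,ᵢTᵢ / Σ ṁᵢCp,ᵢ
      = 54749 / 1003.4 = 54.562 °C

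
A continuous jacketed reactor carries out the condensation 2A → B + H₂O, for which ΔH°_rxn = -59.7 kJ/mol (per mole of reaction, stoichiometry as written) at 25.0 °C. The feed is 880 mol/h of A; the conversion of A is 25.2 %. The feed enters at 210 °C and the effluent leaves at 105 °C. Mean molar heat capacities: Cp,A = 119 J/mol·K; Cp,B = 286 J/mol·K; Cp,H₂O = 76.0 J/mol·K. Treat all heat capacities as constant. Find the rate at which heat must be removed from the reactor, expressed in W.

Extent of reaction ξ = 0.252 × 880 / 2 = 110.88 mol/h
Reaction term: ξ·ΔH°_rxn = 110.88 × -59.7 = -6619.5 kJ/h
Sensible, feed 210→25 °C: -19373 kJ/h
Outlet flows (mol/h): A 658.24, B 110.88, H₂O 110.88
Sensible, products 25→105 °C: 9477.5 kJ/h
Q = ΔH = -16515 kJ/h = -4.5876 kW
Heat removed = 4587.6 W

Q_out = 4590 W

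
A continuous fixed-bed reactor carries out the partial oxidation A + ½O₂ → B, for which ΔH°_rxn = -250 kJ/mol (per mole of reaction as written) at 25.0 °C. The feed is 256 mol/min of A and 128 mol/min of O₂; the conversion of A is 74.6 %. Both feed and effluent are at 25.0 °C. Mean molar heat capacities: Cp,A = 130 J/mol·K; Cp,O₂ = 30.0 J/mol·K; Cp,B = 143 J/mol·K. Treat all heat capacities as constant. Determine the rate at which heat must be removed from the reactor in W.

Extent of reaction ξ = 0.746 × 256 = 190.98 mol/min
Reaction term: ξ·ΔH°_rxn = 190.98 × -250 = -47744 kJ/min
Q = ΔH = -47744 kJ/min = -795.73 kW
Heat removed = 795730 W

Q_out = 796000 W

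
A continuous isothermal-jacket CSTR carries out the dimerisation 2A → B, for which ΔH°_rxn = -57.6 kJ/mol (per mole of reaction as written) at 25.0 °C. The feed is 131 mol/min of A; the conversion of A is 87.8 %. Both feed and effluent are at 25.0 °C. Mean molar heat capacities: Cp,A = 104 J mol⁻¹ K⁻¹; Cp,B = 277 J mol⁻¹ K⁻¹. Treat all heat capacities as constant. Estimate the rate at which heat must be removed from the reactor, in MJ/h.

Extent of reaction ξ = 0.878 × 131 / 2 = 57.509 mol/min
Reaction term: ξ·ΔH°_rxn = 57.509 × -57.6 = -3312.5 kJ/min
Q = ΔH = -3312.5 kJ/min = -55.209 kW
Heat removed = 198.75 MJ/h

Q_out = 199 MJ/h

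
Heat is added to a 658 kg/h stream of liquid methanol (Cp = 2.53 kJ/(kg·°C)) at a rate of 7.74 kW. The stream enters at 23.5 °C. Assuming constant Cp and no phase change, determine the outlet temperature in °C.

Q = 7.74 kW = 27864 kJ/h
ΔT = Q/(ṁ·Cp) = 27864/(658×2.53) = 16.738 K
T_out = 23.5 + 16.738 = 40.238 °C

T_out = 40.2 °C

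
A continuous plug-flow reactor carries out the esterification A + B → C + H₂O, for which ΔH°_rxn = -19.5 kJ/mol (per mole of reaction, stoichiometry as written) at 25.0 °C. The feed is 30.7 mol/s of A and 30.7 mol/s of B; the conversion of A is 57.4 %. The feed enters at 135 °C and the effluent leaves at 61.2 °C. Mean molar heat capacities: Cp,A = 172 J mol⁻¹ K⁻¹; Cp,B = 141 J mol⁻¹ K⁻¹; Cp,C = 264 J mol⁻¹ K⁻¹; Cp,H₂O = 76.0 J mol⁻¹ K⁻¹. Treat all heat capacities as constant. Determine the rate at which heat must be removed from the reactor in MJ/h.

Extent of reaction ξ = 0.574 × 30.7 = 17.622 mol/s
Reaction term: ξ·ΔH°_rxn = 17.622 × -19.5 = -343.63 kJ/s
Sensible, feed 135→25 °C: -1057 kJ/s
Outlet flows (mol/s): A 13.078, B 13.078, C 17.622, H₂O 17.622
Sensible, products 25→61.2 °C: 365.07 kJ/s
Q = ΔH = -1035.6 kJ/s = -1035.6 kW
Heat removed = 3728 MJ/h

Q_out = 3730 MJ/h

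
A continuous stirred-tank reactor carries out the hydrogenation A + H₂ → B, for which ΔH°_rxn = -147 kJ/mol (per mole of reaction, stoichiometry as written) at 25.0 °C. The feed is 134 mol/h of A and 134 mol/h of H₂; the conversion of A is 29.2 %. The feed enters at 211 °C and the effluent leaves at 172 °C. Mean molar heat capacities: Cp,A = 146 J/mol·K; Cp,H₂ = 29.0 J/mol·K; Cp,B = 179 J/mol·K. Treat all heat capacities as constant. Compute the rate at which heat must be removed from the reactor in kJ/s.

Extent of reaction ξ = 0.292 × 134 = 39.128 mol/h
Reaction term: ξ·ΔH°_rxn = 39.128 × -147 = -5751.8 kJ/h
Sensible, feed 211→25 °C: -4361.7 kJ/h
Outlet flows (mol/h): A 94.872, H₂ 94.872, B 39.128
Sensible, products 25→172 °C: 3470.2 kJ/h
Q = ΔH = -6643.4 kJ/h = -1.8454 kW
Heat removed = 1.8454 kJ/s

Q_out = 1.85 kJ/s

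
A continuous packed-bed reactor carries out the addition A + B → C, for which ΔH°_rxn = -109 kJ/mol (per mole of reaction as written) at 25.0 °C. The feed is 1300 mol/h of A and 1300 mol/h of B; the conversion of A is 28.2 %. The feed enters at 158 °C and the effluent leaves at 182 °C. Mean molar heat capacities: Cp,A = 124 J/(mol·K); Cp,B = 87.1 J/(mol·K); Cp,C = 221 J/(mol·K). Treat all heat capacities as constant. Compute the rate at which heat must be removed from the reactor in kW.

Q_out = 9.11 kW

Extent of reaction ξ = 0.282 × 1300 = 366.6 mol/h
Reaction term: ξ·ΔH°_rxn = 366.6 × -109 = -39959 kJ/h
Sensible, feed 158→25 °C: -36499 kJ/h
Outlet flows (mol/h): A 933.4, B 933.4, C 366.6
Sensible, products 25→182 °C: 43655 kJ/h
Q = ΔH = -32803 kJ/h = -9.112 kW
Heat removed = 9.112 kW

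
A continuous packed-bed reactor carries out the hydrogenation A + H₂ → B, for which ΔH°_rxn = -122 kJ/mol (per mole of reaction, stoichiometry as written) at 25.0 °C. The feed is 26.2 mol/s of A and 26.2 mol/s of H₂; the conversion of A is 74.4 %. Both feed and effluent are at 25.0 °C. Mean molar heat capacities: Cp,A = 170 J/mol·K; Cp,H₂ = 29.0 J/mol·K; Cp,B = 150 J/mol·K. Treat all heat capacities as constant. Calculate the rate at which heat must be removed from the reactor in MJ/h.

Q_out = 8560 MJ/h

Extent of reaction ξ = 0.744 × 26.2 = 19.493 mol/s
Reaction term: ξ·ΔH°_rxn = 19.493 × -122 = -2378.1 kJ/s
Q = ΔH = -2378.1 kJ/s = -2378.1 kW
Heat removed = 8561.2 MJ/h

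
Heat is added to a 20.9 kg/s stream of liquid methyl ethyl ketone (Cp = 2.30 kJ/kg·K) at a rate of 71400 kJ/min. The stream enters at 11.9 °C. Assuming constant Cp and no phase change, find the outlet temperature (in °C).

T_out = 36.7 °C

Q = 71400 kJ/min = 1190 kJ/s
ΔT = Q/(ṁ·Cp) = 1190/(20.9×2.30) = 24.756 K
T_out = 11.9 + 24.756 = 36.656 °C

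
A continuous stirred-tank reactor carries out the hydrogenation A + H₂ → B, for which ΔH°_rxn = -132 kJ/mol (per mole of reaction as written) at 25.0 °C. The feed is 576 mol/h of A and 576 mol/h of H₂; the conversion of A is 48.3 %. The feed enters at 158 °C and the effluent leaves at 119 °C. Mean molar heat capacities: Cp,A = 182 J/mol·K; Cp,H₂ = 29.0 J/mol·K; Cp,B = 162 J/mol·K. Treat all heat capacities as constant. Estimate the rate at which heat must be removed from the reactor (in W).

Extent of reaction ξ = 0.483 × 576 = 278.21 mol/h
Reaction term: ξ·ΔH°_rxn = 278.21 × -132 = -36723 kJ/h
Sensible, feed 158→25 °C: -16164 kJ/h
Outlet flows (mol/h): A 297.79, H₂ 297.79, B 278.21
Sensible, products 25→119 °C: 10143 kJ/h
Q = ΔH = -42745 kJ/h = -11.874 kW
Heat removed = 11874 W

Q_out = 11900 W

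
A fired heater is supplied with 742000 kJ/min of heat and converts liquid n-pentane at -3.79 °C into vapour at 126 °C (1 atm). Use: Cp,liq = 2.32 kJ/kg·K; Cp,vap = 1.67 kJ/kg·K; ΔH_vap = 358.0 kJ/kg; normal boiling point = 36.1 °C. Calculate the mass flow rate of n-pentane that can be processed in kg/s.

ṁ = 20.6 kg/s

Δh = 2.32×(36.1−-3.79) + 358.0 + 1.67×(126−36.1) = 600.68 kJ/kg
Q = 742000 kJ/min = 12367 kJ/s = 12367 kJ/s
ṁ = Q/Δh = 12367 / 600.68 = 20.588 kg/s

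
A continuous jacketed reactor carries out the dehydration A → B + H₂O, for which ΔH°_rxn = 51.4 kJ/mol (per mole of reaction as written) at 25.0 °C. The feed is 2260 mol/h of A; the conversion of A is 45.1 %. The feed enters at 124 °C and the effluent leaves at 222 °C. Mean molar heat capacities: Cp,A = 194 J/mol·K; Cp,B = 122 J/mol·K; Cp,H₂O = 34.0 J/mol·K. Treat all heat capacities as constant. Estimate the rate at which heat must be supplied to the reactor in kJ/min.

Q_in = 1460 kJ/min

Extent of reaction ξ = 0.451 × 2260 = 1019.3 mol/h
Reaction term: ξ·ΔH°_rxn = 1019.3 × 51.4 = 52390 kJ/h
Sensible, feed 124→25 °C: -43406 kJ/h
Outlet flows (mol/h): A 1240.7, B 1019.3, H₂O 1019.3
Sensible, products 25→222 °C: 78742 kJ/h
Q = ΔH = 87727 kJ/h = 24.369 kW
Heat supplied = 1462.1 kJ/min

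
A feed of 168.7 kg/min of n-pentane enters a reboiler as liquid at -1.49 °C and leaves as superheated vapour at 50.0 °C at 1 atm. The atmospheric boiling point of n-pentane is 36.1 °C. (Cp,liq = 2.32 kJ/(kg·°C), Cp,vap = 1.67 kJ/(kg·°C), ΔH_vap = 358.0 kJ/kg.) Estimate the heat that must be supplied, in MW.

Q = 1.32 MW

liquid -1.49→36.1 °C: 87.209 kJ/kg
vaporisation at 36.1 °C: 358 kJ/kg
vapour 36.1→50.0 °C: 23.213 kJ/kg
Δh = 87.209 + 358 + 23.213 = 468.42 kJ/kg
Q = ṁ·Δh = 168.7 kg/min × 468.42 kJ/kg = 79023 kJ/min
|Q| = 1317 kW = 1.317 MW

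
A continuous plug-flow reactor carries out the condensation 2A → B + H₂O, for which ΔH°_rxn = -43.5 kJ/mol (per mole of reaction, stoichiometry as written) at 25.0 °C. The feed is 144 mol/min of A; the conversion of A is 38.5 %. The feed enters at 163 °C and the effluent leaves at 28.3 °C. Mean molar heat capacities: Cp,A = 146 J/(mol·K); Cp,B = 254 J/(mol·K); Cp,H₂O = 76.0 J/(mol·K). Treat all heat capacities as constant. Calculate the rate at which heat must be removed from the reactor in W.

Q_out = 67200 W

Extent of reaction ξ = 0.385 × 144 / 2 = 27.72 mol/min
Reaction term: ξ·ΔH°_rxn = 27.72 × -43.5 = -1205.8 kJ/min
Sensible, feed 163→25 °C: -2901.3 kJ/min
Outlet flows (mol/min): A 88.56, B 27.72, H₂O 27.72
Sensible, products 25→28.3 °C: 72.855 kJ/min
Q = ΔH = -4034.3 kJ/min = -67.238 kW
Heat removed = 67238 W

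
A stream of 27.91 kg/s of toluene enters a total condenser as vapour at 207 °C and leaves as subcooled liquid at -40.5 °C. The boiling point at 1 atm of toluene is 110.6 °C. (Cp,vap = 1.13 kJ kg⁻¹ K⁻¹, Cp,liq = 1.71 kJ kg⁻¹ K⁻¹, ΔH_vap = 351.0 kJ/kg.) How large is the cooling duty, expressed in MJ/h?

vapour 207→110.6 °C: -108.93 kJ/kg
condensation at 110.6 °C: -351 kJ/kg
liquid 110.6→-40.5 °C: -258.38 kJ/kg
Δh = -108.93 + -351 + -258.38 = -718.31 kJ/kg
Q = ṁ·Δh = 27.91 kg/s × -718.31 kJ/kg = -20048 kJ/s
|Q| = 20048 kW = 72173 MJ/h

Q_c = 72200 MJ/h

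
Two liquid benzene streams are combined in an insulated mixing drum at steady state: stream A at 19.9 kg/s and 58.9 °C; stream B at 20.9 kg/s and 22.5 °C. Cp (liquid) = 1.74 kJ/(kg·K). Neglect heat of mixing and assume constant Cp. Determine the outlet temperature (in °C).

Energy balance with Q = 0: Σ ṁᵢCp,ᵢ(T_out − Tᵢ) = 0
Σ ṁᵢCp,ᵢTᵢ = 19.9×1.74×58.9 + 20.9×1.74×22.5 = 2857.7
Σ ṁᵢCp,ᵢ = 19.9×1.74 + 20.9×1.74 = 70.992
T_out = 2857.7 / 70.992 = 40.254 °C

T_out = 40.3 °C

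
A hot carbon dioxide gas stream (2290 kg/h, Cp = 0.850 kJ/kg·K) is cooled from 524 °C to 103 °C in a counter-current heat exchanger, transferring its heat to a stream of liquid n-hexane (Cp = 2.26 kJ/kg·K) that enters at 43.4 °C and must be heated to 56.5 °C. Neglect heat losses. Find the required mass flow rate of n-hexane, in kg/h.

Heat released by hot stream: Q = 2290 × 0.850 × (524 − 103) = 819480 kJ/h
Energy balance on cold side (adiabatic exchanger): Q = ṁ_c·Cp_c·(T_c,out − T_c,in)
ṁ_c = 819480 / [2.26 × (56.5 − 43.4)] = 27679 kg/h

ṁ_c = 27700 kg/h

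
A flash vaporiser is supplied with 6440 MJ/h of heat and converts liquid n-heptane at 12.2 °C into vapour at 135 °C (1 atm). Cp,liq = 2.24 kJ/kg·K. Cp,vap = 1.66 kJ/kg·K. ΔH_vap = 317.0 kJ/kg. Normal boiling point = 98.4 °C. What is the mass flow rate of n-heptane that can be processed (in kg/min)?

ṁ = 188 kg/min

Δh = 2.24×(98.4−12.2) + 317.0 + 1.66×(135−98.4) = 570.84 kJ/kg
Q = 6440 MJ/h = 1788.9 kJ/s = 107330 kJ/min
ṁ = Q/Δh = 107330 / 570.84 = 188.03 kg/min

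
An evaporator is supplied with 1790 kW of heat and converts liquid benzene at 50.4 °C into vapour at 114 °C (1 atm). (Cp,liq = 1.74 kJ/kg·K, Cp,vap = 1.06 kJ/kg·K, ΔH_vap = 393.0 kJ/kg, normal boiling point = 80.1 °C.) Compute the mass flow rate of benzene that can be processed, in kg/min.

ṁ = 223 kg/min

Δh = 1.74×(80.1−50.4) + 393.0 + 1.06×(114−80.1) = 480.61 kJ/kg
Q = 1790 kW = 1790 kJ/s = 107400 kJ/min
ṁ = Q/Δh = 107400 / 480.61 = 223.47 kg/min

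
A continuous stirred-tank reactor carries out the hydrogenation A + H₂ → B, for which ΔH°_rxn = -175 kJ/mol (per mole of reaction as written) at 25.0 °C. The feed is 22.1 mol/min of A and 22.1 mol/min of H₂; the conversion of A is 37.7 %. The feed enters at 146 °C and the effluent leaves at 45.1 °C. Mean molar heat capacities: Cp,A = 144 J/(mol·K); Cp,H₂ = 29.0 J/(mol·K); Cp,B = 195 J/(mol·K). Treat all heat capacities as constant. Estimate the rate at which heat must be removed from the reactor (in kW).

Q_out = 30.7 kW

Extent of reaction ξ = 0.377 × 22.1 = 8.3317 mol/min
Reaction term: ξ·ΔH°_rxn = 8.3317 × -175 = -1458 kJ/min
Sensible, feed 146→25 °C: -462.62 kJ/min
Outlet flows (mol/min): A 13.768, H₂ 13.768, B 8.3317
Sensible, products 25→45.1 °C: 80.533 kJ/min
Q = ΔH = -1840.1 kJ/min = -30.669 kW
Heat removed = 30.669 kW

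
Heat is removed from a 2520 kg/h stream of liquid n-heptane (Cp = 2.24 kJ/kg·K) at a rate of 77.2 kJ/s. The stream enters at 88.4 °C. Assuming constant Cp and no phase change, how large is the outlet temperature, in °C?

Q = 77.2 kJ/s = 277920 kJ/h
ΔT = Q/(ṁ·Cp) = 277920/(2520×2.24) = 49.235 K
T_out = 88.4 − 49.235 = 39.165 °C

T_out = 39.2 °C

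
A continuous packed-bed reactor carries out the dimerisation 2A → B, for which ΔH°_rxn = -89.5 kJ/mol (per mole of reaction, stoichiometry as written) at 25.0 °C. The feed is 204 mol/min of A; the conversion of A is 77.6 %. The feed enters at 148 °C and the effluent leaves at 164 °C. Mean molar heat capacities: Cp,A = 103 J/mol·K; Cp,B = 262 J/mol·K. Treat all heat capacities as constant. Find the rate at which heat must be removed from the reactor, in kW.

Q_out = 102 kW

Extent of reaction ξ = 0.776 × 204 / 2 = 79.152 mol/min
Reaction term: ξ·ΔH°_rxn = 79.152 × -89.5 = -7084.1 kJ/min
Sensible, feed 148→25 °C: -2584.5 kJ/min
Outlet flows (mol/min): A 45.696, B 79.152
Sensible, products 25→164 °C: 3536.8 kJ/min
Q = ΔH = -6131.8 kJ/min = -102.2 kW
Heat removed = 102.2 kW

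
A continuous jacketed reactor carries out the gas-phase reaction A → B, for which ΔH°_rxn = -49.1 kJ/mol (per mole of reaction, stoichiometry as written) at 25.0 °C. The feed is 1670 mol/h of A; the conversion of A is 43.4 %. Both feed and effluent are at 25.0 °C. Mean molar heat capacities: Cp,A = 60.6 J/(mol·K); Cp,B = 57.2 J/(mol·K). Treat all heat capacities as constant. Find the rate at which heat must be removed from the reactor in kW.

Q_out = 9.89 kW

Extent of reaction ξ = 0.434 × 1670 = 724.78 mol/h
Reaction term: ξ·ΔH°_rxn = 724.78 × -49.1 = -35587 kJ/h
Q = ΔH = -35587 kJ/h = -9.8852 kW
Heat removed = 9.8852 kW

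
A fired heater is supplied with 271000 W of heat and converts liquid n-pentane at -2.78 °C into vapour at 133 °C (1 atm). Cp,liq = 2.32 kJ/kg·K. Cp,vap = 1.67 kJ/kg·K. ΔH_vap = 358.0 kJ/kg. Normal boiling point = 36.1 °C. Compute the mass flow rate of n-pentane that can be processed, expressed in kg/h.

ṁ = 1600 kg/h

Δh = 2.32×(36.1−-2.78) + 358.0 + 1.67×(133−36.1) = 610.02 kJ/kg
Q = 271000 W = 271 kJ/s = 975600 kJ/h
ṁ = Q/Δh = 975600 / 610.02 = 1599.3 kg/h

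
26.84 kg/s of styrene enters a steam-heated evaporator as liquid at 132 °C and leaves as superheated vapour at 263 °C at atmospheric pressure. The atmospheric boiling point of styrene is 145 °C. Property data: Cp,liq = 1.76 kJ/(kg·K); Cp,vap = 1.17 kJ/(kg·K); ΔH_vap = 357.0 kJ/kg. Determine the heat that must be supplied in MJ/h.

Q = 50000 MJ/h

liquid 132→145 °C: 22.88 kJ/kg
vaporisation at 145 °C: 357 kJ/kg
vapour 145→263 °C: 138.06 kJ/kg
Δh = 22.88 + 357 + 138.06 = 517.94 kJ/kg
Q = ṁ·Δh = 26.84 kg/s × 517.94 kJ/kg = 13902 kJ/s
|Q| = 13902 kW = 50045 MJ/h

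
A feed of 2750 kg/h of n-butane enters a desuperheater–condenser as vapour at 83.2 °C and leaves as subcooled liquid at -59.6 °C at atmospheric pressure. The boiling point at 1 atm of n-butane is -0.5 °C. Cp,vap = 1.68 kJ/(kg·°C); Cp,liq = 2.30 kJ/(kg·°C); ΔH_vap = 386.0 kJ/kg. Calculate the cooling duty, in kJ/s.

vapour 83.2→-0.5 °C: -140.62 kJ/kg
condensation at -0.5 °C: -386 kJ/kg
liquid -0.5→-59.6 °C: -135.93 kJ/kg
Δh = -140.62 + -386 + -135.93 = -662.55 kJ/kg
Q = ṁ·Δh = 2750 kg/h × -662.55 kJ/kg = -1.822e+06 kJ/h
|Q| = 506.11 kW

Q_c = 506 kJ/s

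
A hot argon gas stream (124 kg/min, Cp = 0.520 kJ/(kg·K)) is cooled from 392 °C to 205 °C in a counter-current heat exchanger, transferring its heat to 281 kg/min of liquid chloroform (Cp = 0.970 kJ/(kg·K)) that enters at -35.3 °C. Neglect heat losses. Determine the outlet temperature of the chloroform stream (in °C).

T_c,out = 8.94 °C

Heat released by hot stream: Q = 124 × 0.520 × (392 − 205) = 12058 kJ/min
Energy balance on cold side (adiabatic exchanger): Q = ṁ_c·Cp_c·(T_c,out − T_c,in)
T_c,out = -35.3 + 12058/(281 × 0.970) = 8.9373 °C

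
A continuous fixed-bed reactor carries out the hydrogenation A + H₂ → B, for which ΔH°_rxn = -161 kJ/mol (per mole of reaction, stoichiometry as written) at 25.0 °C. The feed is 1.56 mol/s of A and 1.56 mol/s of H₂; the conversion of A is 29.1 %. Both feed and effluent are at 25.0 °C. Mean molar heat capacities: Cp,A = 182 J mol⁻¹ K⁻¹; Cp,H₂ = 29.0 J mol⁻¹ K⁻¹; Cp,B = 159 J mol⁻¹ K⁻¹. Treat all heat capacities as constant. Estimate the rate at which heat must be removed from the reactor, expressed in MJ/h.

Extent of reaction ξ = 0.291 × 1.56 = 0.45396 mol/s
Reaction term: ξ·ΔH°_rxn = 0.45396 × -161 = -73.088 kJ/s
Q = ΔH = -73.088 kJ/s = -73.088 kW
Heat removed = 263.12 MJ/h

Q_out = 263 MJ/h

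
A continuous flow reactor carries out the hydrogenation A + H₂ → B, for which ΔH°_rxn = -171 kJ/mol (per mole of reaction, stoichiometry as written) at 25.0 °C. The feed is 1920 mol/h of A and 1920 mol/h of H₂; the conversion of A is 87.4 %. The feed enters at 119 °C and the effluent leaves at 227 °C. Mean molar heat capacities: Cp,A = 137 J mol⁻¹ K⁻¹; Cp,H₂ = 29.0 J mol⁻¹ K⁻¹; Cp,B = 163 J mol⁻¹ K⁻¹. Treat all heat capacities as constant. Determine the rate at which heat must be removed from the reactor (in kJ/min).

Extent of reaction ξ = 0.874 × 1920 = 1678.1 mol/h
Reaction term: ξ·ΔH°_rxn = 1678.1 × -171 = -286950 kJ/h
Sensible, feed 119→25 °C: -29960 kJ/h
Outlet flows (mol/h): A 241.92, H₂ 241.92, B 1678.1
Sensible, products 25→227 °C: 63365 kJ/h
Q = ΔH = -253550 kJ/h = -70.43 kW
Heat removed = 4225.8 kJ/min

Q_out = 4230 kJ/min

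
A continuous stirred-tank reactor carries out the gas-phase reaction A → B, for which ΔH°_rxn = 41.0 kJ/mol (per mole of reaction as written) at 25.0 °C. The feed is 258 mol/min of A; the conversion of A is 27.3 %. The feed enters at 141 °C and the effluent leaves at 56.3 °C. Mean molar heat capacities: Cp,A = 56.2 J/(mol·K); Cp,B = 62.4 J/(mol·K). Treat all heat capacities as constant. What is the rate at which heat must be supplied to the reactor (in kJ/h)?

Extent of reaction ξ = 0.273 × 258 = 70.434 mol/min
Reaction term: ξ·ΔH°_rxn = 70.434 × 41.0 = 2887.8 kJ/min
Sensible, feed 141→25 °C: -1682 kJ/min
Outlet flows (mol/min): A 187.57, B 70.434
Sensible, products 25→56.3 °C: 467.51 kJ/min
Q = ΔH = 1673.3 kJ/min = 27.889 kW
Heat supplied = 100400 kJ/h

Q_in = 100000 kJ/h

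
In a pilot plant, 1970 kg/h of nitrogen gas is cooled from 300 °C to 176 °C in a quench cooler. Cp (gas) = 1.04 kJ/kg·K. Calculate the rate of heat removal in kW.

Q_c = 70.6 kW

Q = ṁ·Cp·ΔT = 1970 × 1.04 × (176 − 300) = -254050 kJ/h
Converting: 254050 / 3600 s = 70.57 kW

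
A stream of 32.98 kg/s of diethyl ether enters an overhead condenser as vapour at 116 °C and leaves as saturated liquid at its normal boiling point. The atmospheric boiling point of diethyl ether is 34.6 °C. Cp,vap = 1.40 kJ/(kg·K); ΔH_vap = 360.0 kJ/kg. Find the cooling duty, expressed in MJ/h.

vapour 116→34.6 °C: -113.96 kJ/kg
condensation at 34.6 °C: -360 kJ/kg
Δh = -113.96 + -360 = -473.96 kJ/kg
Q = ṁ·Δh = 32.98 kg/s × -473.96 kJ/kg = -15631 kJ/s
|Q| = 15631 kW = 56272 MJ/h

Q_c = 56300 MJ/h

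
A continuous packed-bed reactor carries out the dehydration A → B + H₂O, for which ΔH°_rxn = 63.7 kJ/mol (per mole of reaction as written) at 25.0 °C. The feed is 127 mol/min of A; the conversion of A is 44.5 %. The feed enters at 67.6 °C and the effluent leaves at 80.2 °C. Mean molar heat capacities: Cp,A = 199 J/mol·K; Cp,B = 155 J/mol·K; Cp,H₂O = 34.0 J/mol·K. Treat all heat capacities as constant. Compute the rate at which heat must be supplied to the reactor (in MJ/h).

Q_in = 233 MJ/h

Extent of reaction ξ = 0.445 × 127 = 56.515 mol/min
Reaction term: ξ·ΔH°_rxn = 56.515 × 63.7 = 3600 kJ/min
Sensible, feed 67.6→25 °C: -1076.6 kJ/min
Outlet flows (mol/min): A 70.485, B 56.515, H₂O 56.515
Sensible, products 25→80.2 °C: 1363.9 kJ/min
Q = ΔH = 3887.2 kJ/min = 64.787 kW
Heat supplied = 233.23 MJ/h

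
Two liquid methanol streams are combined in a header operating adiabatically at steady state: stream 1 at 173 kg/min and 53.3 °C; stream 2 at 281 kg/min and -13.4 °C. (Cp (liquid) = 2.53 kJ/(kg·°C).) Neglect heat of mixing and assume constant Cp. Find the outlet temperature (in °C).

T_out = 12.0 °C

No heat crosses the boundary, so H_out = H_in.
Σ ṁᵢCp,ᵢTᵢ = 173×2.53×53.3 + 281×2.53×-13.4 = 13802
Σ ṁᵢCp,ᵢ = 173×2.53 + 281×2.53 = 1148.6
T_out = 13802 / 1148.6 = 12.017 °C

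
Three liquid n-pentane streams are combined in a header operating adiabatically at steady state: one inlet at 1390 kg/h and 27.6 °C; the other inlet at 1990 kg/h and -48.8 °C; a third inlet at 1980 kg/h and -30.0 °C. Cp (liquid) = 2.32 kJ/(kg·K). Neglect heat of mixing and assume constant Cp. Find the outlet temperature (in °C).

Energy balance with Q = 0: Σ ṁᵢCp,ᵢ(T_out − Tᵢ) = 0
Σ ṁᵢCp,ᵢTᵢ = 1390×2.32×27.6 + 1990×2.32×-48.8 + 1980×2.32×-30.0 = -274100
Σ ṁᵢCp,ᵢ = 1390×2.32 + 1990×2.32 + 1980×2.32 = 12435
T_out = -274100 / 12435 = -22.043 °C

T_out = -22.0 °C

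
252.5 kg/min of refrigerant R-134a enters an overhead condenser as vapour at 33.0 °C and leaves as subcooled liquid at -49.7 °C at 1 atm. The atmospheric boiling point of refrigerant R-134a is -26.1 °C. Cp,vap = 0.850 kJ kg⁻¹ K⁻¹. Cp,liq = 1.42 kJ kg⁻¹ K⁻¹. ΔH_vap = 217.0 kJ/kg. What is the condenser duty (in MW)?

vapour 33.0→-26.1 °C: -50.235 kJ/kg
condensation at -26.1 °C: -217 kJ/kg
liquid -26.1→-49.7 °C: -33.512 kJ/kg
Δh = -50.235 + -217 + -33.512 = -300.75 kJ/kg
Q = ṁ·Δh = 252.5 kg/min × -300.75 kJ/kg = -75939 kJ/min
|Q| = 1265.6 kW = 1.2656 MW

Q_c = 1.27 MW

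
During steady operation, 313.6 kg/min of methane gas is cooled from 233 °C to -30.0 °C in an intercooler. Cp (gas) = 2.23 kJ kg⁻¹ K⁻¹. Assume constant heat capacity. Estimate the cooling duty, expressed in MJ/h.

Q_c = 11000 MJ/h

Q = ṁ·Cp·ΔT = 313.6 × 2.23 × (-30.0 − 233) = -183920 kJ/min
Converting: 183920 / 60 s = 3065.4 kW
Cooling duty = 11035 MJ/h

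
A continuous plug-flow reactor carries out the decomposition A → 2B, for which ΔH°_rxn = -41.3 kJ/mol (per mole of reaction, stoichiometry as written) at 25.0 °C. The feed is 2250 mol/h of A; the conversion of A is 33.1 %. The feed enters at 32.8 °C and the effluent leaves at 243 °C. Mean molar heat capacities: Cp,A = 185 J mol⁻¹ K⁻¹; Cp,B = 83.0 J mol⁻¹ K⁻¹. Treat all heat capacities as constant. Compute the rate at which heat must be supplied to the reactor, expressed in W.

Q_in = 14900 W

Extent of reaction ξ = 0.331 × 2250 = 744.75 mol/h
Reaction term: ξ·ΔH°_rxn = 744.75 × -41.3 = -30758 kJ/h
Sensible, feed 32.8→25 °C: -3246.7 kJ/h
Outlet flows (mol/h): A 1505.2, B 1489.5
Sensible, products 25→243 °C: 87658 kJ/h
Q = ΔH = 53653 kJ/h = 14.904 kW
Heat supplied = 14904 W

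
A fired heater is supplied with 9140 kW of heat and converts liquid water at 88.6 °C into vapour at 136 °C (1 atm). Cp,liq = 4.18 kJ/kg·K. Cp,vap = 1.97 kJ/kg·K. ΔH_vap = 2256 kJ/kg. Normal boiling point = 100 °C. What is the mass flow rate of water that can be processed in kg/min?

ṁ = 231 kg/min

Δh = 4.18×(100−88.6) + 2256 + 1.97×(136−100) = 2374.6 kJ/kg
Q = 9140 kW = 9140 kJ/s = 548400 kJ/min
ṁ = Q/Δh = 548400 / 2374.6 = 230.95 kg/min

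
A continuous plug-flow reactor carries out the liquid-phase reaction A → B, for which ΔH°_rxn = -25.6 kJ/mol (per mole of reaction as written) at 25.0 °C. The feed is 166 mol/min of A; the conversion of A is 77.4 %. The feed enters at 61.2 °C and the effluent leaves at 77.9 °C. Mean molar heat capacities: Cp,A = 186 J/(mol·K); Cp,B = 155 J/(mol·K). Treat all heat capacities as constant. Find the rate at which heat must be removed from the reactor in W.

Q_out = 49700 W

Extent of reaction ξ = 0.774 × 166 = 128.48 mol/min
Reaction term: ξ·ΔH°_rxn = 128.48 × -25.6 = -3289.2 kJ/min
Sensible, feed 61.2→25 °C: -1117.7 kJ/min
Outlet flows (mol/min): A 37.516, B 128.48
Sensible, products 25→77.9 °C: 1422.6 kJ/min
Q = ΔH = -2984.3 kJ/min = -49.738 kW
Heat removed = 49738 W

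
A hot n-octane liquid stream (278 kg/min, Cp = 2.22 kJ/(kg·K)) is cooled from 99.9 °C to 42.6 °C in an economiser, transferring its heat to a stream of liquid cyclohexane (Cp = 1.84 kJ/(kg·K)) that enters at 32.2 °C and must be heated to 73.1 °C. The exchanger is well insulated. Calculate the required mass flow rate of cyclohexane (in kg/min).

ṁ_c = 470 kg/min

Heat released by hot stream: Q = 278 × 2.22 × (99.9 − 42.6) = 35363 kJ/min
Energy balance on cold side (adiabatic exchanger): Q = ṁ_c·Cp_c·(T_c,out − T_c,in)
ṁ_c = 35363 / [1.84 × (73.1 − 32.2)] = 469.91 kg/min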